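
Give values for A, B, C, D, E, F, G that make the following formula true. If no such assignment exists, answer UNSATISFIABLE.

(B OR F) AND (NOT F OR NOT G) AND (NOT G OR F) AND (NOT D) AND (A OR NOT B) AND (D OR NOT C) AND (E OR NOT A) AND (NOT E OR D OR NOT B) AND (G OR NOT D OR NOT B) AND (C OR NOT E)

A=false; B=false; C=false; D=false; E=false; F=true; G=false

The clause (NOT D) is unit, so D = false.
The clause (NOT C) is unit, so C = false.
The clause (NOT E) is unit, so E = false.
The clause (NOT A) is unit, so A = false.
The clause (NOT B) is unit, so B = false.
The clause (F) is unit, so F = true.
The clause (NOT G) is unit, so G = false.
Every clause now holds.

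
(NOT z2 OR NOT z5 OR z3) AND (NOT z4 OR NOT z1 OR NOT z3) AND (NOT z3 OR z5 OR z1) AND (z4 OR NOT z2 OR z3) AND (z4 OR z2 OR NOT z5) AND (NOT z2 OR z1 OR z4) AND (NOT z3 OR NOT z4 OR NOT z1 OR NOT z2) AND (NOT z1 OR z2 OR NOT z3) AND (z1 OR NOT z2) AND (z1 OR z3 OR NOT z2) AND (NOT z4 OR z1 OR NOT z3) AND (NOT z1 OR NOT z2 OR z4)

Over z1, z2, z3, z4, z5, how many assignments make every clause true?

There are 2^5 = 32 truth assignments over (z1, z2, z3, z4, z5).
Split on z5. With z5 = true, the clauses containing z5 are satisfied and NOT z5 drops from the rest; 2 of the 2^4 = 16 assignments to the other variables satisfy what remains.
With z5 = false, by the same count on the reduced clause set, 5 assignments work.
(One model: z1=F, z2=F, z3=F, z4=F, z5=F.)
Total: 2 + 5 = 7.

7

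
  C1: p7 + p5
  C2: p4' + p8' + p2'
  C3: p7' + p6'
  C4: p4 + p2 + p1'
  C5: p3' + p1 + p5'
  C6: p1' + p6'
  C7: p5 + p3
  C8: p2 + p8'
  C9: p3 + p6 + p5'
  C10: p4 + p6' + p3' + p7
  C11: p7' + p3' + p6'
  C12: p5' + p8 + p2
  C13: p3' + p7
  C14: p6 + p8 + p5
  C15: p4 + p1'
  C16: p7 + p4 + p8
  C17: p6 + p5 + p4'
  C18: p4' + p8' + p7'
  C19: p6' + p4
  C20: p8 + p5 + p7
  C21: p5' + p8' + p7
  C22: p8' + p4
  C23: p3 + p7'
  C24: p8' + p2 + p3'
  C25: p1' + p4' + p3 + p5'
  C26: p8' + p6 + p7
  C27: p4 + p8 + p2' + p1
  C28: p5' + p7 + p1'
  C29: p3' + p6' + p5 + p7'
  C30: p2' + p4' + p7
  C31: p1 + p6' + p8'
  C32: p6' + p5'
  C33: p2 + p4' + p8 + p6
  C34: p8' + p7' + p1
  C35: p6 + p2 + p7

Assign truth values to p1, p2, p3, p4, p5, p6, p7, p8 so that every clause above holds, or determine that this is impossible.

p1: 1,  p2: 1,  p3: 1,  p4: 1,  p5: 1,  p6: 0,  p7: 1,  p8: 0

Case p7 = 1:
The clause (p6') is unit, so p6 = 0.
The clause (p3) is unit, so p3 = 1.
Case p1 = 1:
The clause (p4) is unit, so p4 = 1.
The clause (p5) is unit, so p5 = 1.
The clause (p8') is unit, so p8 = 0.
The clause (p2) is unit, so p2 = 1.
This assignment satisfies each clause.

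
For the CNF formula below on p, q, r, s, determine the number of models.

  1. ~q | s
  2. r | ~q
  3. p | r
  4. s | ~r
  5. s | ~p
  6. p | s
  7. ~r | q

There are 2^4 = 16 truth assignments over (p, q, r, s).
Check each against the 7 clauses (columns in the order p, q, r, s):
  F F F F  ✗ fails (p | r)
  F F F T  ✗ fails (p | r)
  F F T F  ✗ fails (s | ~r)
  F F T T  ✗ fails (~r | q)
  F T F F  ✗ fails (~q | s)
  F T F T  ✗ fails (r | ~q)
  F T T F  ✗ fails (~q | s)
  F T T T  ✓ satisfies all
  T F F F  ✗ fails (s | ~p)
  T F F T  ✓ satisfies all
  T F T F  ✗ fails (s | ~r)
  T F T T  ✗ fails (~r | q)
  T T F F  ✗ fails (~q | s)
  T T F T  ✗ fails (r | ~q)
  T T T F  ✗ fails (~q | s)
  T T T T  ✓ satisfies all
3 of the 16 rows are models.

3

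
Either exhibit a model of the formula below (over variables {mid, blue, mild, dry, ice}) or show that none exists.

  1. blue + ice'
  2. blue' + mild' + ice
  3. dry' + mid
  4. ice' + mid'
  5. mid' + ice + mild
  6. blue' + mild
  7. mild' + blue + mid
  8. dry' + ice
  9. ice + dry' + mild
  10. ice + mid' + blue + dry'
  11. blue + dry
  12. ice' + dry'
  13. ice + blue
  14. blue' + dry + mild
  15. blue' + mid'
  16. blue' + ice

Case blue = 1:
The clause (mild) is unit, so mild = 1.
The clause (ice) is unit, so ice = 1.
The clause (mid') is unit, so mid = 0.
The clause (dry') is unit, so dry = 0.
All clauses are satisfied.

mid ↦ 0,  blue ↦ 1,  mild ↦ 1,  dry ↦ 0,  ice ↦ 1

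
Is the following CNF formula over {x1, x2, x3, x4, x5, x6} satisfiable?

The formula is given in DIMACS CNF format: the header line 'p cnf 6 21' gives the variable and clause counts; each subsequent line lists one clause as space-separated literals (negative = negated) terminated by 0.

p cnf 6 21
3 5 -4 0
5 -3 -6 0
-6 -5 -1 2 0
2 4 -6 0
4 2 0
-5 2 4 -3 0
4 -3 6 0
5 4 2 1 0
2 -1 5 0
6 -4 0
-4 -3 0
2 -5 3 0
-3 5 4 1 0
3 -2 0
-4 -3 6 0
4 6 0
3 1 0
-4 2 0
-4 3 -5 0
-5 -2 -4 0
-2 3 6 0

Satisfiable

Try x4 = False.
Unit clause (x2) forces x2 = True.
Unit clause (x3) forces x3 = True.
Unit clause (x6) forces x6 = True.
Unit clause (x5) forces x5 = True.
No clause remains; x1 is free.
A satisfying assignment: x1 ↦ True; x2 ↦ True; x3 ↦ True; x4 ↦ False; x5 ↦ True; x6 ↦ True.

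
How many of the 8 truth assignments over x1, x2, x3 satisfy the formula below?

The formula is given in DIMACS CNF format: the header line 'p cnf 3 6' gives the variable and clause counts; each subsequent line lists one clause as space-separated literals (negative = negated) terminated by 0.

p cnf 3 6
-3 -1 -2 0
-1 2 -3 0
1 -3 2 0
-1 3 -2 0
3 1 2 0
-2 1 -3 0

2

There are 2^3 = 8 truth assignments over (x1, x2, x3).
Check each against the 6 clauses (columns in the order x1, x2, x3):
  F F F  ✗ fails (x3 ∨ x1 ∨ x2)
  F F T  ✗ fails (x1 ∨ ¬x3 ∨ x2)
  F T F  ✓ satisfies all
  F T T  ✗ fails (¬x2 ∨ x1 ∨ ¬x3)
  T F F  ✓ satisfies all
  T F T  ✗ fails (¬x1 ∨ x2 ∨ ¬x3)
  T T F  ✗ fails (¬x1 ∨ x3 ∨ ¬x2)
  T T T  ✗ fails (¬x3 ∨ ¬x1 ∨ ¬x2)
2 of the 8 rows are models.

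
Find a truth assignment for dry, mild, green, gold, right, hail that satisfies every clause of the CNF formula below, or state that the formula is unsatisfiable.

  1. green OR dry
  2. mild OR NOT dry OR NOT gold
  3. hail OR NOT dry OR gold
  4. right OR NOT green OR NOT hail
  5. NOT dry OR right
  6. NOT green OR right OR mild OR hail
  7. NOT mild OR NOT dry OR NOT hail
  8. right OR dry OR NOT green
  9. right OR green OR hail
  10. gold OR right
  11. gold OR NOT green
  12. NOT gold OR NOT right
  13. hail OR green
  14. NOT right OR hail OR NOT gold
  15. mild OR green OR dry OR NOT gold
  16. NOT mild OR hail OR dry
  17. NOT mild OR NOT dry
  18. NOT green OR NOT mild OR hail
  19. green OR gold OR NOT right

UNSATISFIABLE

Case green = true:
From the singleton clause (gold), gold = true.
From the singleton clause (NOT right), right = false.
From the singleton clause (NOT hail), hail = false.
From the singleton clause (NOT dry), dry = false.
But (dry) is also a unit clause — contradiction.
So green must be the other value — set green = false.
From the singleton clause (dry), dry = true.
From the singleton clause (right), right = true.
From the singleton clause (NOT gold), gold = false.
But (gold) is also a unit clause — contradiction.
Both values of green lead to a conflict.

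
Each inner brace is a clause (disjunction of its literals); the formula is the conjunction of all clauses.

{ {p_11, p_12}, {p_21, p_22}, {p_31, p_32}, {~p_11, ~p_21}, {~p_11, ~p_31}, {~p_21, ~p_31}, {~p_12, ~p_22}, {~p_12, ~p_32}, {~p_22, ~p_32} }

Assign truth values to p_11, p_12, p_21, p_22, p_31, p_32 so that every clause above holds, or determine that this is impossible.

UNSATISFIABLE

Try p_11 = 1.
(~p_21) alone gives p_21 = 0.
(p_22) alone gives p_22 = 1.
(~p_31) alone gives p_31 = 0.
(p_32) alone gives p_32 = 1.
Now (~p_32) is unsatisfied and unit — conflict.
That branch fails; take p_11 = 0 instead.
(p_12) alone gives p_12 = 1.
(~p_22) alone gives p_22 = 0.
(p_21) alone gives p_21 = 1.
(~p_31) alone gives p_31 = 0.
(p_32) alone gives p_32 = 1.
Now (~p_32) is unsatisfied and unit — conflict.
Neither p_11 = 1 nor p_11 = 0 works.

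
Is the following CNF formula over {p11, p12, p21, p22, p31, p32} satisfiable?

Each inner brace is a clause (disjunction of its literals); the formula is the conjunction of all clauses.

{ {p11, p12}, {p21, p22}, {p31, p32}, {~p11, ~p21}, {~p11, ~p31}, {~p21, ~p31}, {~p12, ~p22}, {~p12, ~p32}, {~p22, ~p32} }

Branch on p11: set p11 = 1.
The clause (~p21) is unit, so p21 = 0.
The clause (p22) is unit, so p22 = 1.
The clause (~p31) is unit, so p31 = 0.
The clause (p32) is unit, so p32 = 1.
That conflicts with the unit clause (~p32).
That branch fails; take p11 = 0 instead.
The clause (p12) is unit, so p12 = 1.
The clause (~p22) is unit, so p22 = 0.
The clause (p21) is unit, so p21 = 1.
The clause (~p31) is unit, so p31 = 0.
The clause (p32) is unit, so p32 = 1.
That conflicts with the unit clause (~p32).
Both values of p11 lead to a conflict.
No assignment satisfies every clause.

No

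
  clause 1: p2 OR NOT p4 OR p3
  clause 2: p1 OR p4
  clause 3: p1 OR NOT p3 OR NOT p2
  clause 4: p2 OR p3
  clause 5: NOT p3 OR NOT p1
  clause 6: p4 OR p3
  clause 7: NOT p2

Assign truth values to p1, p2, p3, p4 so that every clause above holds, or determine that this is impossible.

p1: false, p2: false, p3: true, p4: true

The clause (NOT p2) is unit, so p2 = false.
The clause (p3) is unit, so p3 = true.
The clause (NOT p1) is unit, so p1 = false.
The clause (p4) is unit, so p4 = true.
Every clause now holds.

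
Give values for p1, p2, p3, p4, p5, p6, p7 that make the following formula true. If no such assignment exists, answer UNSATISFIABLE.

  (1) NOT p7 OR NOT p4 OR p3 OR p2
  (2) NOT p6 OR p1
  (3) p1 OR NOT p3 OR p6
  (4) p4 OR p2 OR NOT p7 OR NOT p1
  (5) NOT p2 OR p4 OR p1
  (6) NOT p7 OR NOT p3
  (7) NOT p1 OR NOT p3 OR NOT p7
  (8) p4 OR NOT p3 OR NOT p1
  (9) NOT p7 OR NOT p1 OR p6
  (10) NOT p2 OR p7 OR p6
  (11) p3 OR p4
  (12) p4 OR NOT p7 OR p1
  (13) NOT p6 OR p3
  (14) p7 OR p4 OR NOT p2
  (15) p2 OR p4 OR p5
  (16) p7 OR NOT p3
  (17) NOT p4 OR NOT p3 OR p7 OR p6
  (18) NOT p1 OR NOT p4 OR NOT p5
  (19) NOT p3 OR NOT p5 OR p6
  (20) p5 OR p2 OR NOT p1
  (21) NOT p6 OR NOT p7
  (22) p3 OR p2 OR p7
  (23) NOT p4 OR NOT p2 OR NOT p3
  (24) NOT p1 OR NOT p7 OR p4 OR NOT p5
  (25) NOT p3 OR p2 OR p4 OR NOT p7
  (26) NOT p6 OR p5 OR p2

p1 ↦ false; p2 ↦ true; p3 ↦ false; p4 ↦ true; p5 ↦ false; p6 ↦ false; p7 ↦ true

Suppose p6 = false.
Suppose p1 = false.
The clause (NOT p3) is unit, so p3 = false.
The clause (p4) is unit, so p4 = true.
Suppose p7 = true.
The clause (p2) is unit, so p2 = true.
All clauses hold; p5 can take either value.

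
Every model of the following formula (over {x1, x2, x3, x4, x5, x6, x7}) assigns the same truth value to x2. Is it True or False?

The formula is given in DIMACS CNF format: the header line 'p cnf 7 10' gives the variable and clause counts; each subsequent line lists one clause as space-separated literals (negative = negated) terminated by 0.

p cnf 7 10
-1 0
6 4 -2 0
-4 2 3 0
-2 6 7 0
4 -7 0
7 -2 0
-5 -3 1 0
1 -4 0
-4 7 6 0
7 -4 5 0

False

Suppose x2 = True.
(¬x1) alone gives x1 = False.
(x7) alone gives x7 = True.
(x4) alone gives x4 = True.
But (¬x4) is also a unit clause — contradiction.
So every satisfying assignment has x2 = False.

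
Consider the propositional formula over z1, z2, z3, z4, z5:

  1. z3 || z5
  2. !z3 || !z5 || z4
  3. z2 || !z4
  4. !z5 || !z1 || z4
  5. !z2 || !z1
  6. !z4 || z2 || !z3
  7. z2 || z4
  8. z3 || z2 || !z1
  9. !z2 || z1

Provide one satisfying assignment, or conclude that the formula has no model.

UNSATISFIABLE

Case z3 = true:
Case z5 = false:
Case z2 = true:
The clause (!z1) is unit, so z1 = false.
But (z1) is also a unit clause — contradiction.
Undo z2 and try z2 = false.
The clause (!z4) is unit, so z4 = false.
But (z4) is also a unit clause — contradiction.
Either choice for z2 ends in contradiction.
Undo z5 and try z5 = true.
The clause (z4) is unit, so z4 = true.
The clause (z2) is unit, so z2 = true.
The clause (!z1) is unit, so z1 = false.
But (z1) is also a unit clause — contradiction.
Either choice for z5 ends in contradiction.
Undo z3 and try z3 = false.
The clause (z5) is unit, so z5 = true.
Case z2 = true:
The clause (!z1) is unit, so z1 = false.
But (z1) is also a unit clause — contradiction.
Undo z2 and try z2 = false.
The clause (!z4) is unit, so z4 = false.
But (z4) is also a unit clause — contradiction.
Either choice for z2 ends in contradiction.
Either choice for z3 ends in contradiction.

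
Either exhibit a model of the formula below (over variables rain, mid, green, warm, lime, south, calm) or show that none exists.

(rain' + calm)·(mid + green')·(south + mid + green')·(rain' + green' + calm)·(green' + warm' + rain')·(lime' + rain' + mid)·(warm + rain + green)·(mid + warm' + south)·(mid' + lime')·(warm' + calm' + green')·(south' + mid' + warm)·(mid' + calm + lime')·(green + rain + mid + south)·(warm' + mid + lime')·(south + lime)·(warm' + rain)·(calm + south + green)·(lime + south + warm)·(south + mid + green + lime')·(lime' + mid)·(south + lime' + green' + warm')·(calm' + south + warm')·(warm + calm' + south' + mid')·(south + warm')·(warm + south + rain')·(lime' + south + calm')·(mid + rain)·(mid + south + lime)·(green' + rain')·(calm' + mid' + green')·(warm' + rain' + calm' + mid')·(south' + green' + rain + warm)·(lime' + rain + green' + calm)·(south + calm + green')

rain=1; mid=0; green=0; warm=1; lime=0; south=1; calm=1

Try rain = 1.
Unit clause (calm) forces calm = 1.
Unit clause (green') forces green = 0.
Try lime = 0.
Unit clause (south) forces south = 1.
Try mid = 0.
No clause remains; warm is free.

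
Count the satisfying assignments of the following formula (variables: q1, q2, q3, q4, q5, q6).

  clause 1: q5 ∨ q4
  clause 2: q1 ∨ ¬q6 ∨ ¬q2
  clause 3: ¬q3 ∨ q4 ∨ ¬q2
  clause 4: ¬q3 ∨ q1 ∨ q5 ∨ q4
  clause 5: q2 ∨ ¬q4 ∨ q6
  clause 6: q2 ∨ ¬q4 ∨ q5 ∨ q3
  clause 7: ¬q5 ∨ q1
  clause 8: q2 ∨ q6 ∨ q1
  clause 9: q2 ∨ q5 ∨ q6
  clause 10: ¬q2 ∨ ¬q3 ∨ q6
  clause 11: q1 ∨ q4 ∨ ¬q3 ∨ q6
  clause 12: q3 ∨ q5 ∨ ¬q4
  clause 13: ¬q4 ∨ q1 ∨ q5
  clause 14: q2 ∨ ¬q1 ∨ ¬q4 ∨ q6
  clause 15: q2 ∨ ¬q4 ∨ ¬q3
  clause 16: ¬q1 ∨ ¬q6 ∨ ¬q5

5

There are 2^6 = 64 truth assignments over (q1, q2, q3, q4, q5, q6).
Split on q3. With q3 = True, the clauses containing q3 are satisfied and ¬q3 drops from the rest; 2 of the 2^5 = 32 assignments to the other variables satisfy what remains.
With q3 = False, by the same count on the reduced clause set, 3 assignments work.
Total: 2 + 3 = 5.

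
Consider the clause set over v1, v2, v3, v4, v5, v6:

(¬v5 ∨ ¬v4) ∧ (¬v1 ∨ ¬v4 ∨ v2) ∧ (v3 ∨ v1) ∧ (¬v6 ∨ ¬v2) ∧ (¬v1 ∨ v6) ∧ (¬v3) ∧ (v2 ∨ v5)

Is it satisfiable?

(¬v3) alone gives v3 = False.
(v1) alone gives v1 = True.
(v6) alone gives v6 = True.
(¬v2) alone gives v2 = False.
(¬v4) alone gives v4 = False.
(v5) alone gives v5 = True.
All clauses are satisfied.
A satisfying assignment: v1: True, v2: False, v3: False, v4: False, v5: True, v6: True.

Satisfiable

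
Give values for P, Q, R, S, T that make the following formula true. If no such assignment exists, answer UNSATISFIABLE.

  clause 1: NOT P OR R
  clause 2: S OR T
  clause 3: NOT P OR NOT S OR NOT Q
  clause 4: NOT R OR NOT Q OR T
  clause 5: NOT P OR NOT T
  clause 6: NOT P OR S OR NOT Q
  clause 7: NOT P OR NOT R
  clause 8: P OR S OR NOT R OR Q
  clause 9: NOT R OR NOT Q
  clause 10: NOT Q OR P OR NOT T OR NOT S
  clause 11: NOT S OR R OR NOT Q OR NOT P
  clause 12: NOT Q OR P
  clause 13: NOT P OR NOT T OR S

Suppose P = false.
Unit clause (NOT Q) forces Q = false.
Suppose S = false.
Unit clause (T) forces T = true.
Unit clause (NOT R) forces R = false.
All clauses are satisfied.

P=false, Q=false, R=false, S=false, T=true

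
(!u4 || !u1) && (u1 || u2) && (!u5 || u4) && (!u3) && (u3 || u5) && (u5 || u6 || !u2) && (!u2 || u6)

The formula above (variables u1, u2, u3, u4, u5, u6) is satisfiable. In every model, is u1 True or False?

False

Suppose u1 = true.
From the singleton clause (!u4), u4 = false.
From the singleton clause (!u5), u5 = false.
From the singleton clause (!u3), u3 = false.
That conflicts with the unit clause (u3).
So every satisfying assignment has u1 = False.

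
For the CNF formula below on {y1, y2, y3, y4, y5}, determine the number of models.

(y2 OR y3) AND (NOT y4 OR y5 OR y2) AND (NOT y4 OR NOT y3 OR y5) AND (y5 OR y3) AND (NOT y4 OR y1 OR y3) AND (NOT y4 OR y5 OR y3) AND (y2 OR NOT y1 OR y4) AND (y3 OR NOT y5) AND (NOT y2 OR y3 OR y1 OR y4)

10

There are 2^5 = 32 truth assignments over (y1, y2, y3, y4, y5).
Split on y1. With y1 = true, the clauses containing y1 are satisfied and NOT y1 drops from the rest; 4 of the 2^4 = 16 assignments to the other variables satisfy what remains.
With y1 = false, by the same count on the reduced clause set, 6 assignments work.
(One model: y1=F, y2=F, y3=T, y4=F, y5=F.)
Total: 4 + 6 = 10.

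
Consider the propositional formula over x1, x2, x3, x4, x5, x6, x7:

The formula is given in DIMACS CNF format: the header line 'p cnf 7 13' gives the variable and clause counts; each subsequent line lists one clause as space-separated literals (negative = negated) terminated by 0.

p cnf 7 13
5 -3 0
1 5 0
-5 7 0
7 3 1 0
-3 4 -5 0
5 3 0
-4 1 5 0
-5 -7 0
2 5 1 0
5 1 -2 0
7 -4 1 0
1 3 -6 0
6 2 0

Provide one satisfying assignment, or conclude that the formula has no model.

UNSATISFIABLE

Try x5 = True.
Unit clause (x7) forces x7 = True.
Now (¬x7) is unsatisfied and unit — conflict.
Undo x5 and try x5 = False.
Unit clause (¬x3) forces x3 = False.
Now (x3) is unsatisfied and unit — conflict.
Neither x5 = True nor x5 = False works.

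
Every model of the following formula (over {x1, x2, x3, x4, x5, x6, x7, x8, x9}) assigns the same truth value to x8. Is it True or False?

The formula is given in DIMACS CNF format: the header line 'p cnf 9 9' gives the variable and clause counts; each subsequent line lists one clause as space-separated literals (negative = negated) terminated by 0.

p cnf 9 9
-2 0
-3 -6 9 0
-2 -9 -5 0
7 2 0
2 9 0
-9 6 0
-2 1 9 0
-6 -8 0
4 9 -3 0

False

Suppose x8 = True.
Unit clause (¬x2) forces x2 = False.
Unit clause (x7) forces x7 = True.
Unit clause (x9) forces x9 = True.
Unit clause (x6) forces x6 = True.
That conflicts with the unit clause (¬x6).
So every satisfying assignment has x8 = False.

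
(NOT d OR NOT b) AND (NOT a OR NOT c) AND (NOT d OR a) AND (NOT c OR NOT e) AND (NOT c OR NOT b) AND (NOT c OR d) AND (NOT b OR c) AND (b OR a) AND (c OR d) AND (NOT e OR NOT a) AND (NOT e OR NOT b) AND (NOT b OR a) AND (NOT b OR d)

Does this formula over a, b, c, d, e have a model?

Suppose d = true.
Unit clause (NOT b) forces b = false.
Unit clause (a) forces a = true.
Unit clause (NOT c) forces c = false.
Unit clause (NOT e) forces e = false.
Every clause now holds.
A satisfying assignment: a=true; b=false; c=false; d=true; e=false.

Yes, satisfiable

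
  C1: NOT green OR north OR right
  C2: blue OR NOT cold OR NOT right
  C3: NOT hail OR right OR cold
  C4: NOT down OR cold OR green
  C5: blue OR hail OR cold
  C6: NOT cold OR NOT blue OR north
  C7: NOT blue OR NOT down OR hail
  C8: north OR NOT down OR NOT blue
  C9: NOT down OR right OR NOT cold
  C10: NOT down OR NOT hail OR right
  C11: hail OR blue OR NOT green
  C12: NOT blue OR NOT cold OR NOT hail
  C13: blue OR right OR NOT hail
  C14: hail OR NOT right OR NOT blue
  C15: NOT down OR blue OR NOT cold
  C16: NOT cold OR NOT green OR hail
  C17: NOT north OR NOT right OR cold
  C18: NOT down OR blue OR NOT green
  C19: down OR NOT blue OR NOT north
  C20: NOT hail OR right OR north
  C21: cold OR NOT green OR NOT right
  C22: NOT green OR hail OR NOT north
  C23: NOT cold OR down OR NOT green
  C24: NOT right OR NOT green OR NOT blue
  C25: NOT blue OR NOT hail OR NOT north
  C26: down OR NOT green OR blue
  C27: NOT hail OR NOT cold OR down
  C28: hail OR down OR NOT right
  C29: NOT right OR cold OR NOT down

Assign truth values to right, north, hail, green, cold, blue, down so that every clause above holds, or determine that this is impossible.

Suppose green = false.
Suppose down = false.
Suppose blue = false.
Suppose cold = false.
(hail) alone gives hail = true.
(right) alone gives right = true.
(NOT north) alone gives north = false.
All clauses are satisfied.

right: true; north: false; hail: true; green: false; cold: false; blue: false; down: false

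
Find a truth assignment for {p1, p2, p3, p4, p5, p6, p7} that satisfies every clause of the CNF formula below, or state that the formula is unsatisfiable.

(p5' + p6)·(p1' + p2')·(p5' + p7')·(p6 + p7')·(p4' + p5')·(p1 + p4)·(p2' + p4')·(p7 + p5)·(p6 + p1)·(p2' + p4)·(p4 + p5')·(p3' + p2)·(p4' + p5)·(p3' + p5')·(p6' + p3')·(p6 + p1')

Try p5 = 0.
(p7) alone gives p7 = 1.
(p6) alone gives p6 = 1.
(p4') alone gives p4 = 0.
(p1) alone gives p1 = 1.
(p2') alone gives p2 = 0.
(p3') alone gives p3 = 0.
Every clause now holds.

p1: 1; p2: 0; p3: 0; p4: 0; p5: 0; p6: 1; p7: 1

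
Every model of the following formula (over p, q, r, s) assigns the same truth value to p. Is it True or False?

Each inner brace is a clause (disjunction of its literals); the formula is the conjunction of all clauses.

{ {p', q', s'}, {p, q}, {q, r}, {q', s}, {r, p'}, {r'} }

False

Suppose p = 1.
The clause (r) is unit, so r = 1.
That conflicts with the unit clause (r').
So every satisfying assignment has p = False.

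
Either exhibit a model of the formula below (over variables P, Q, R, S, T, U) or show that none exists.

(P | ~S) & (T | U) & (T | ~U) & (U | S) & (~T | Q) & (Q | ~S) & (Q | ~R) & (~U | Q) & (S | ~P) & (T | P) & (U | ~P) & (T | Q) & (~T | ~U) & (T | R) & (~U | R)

UNSATISFIABLE

Case P = 1:
(S) alone gives S = 1.
(Q) alone gives Q = 1.
(U) alone gives U = 1.
(T) alone gives T = 1.
Now (~T) is unsatisfied and unit — conflict.
So P must be the other value — set P = 0.
(~S) alone gives S = 0.
(U) alone gives U = 1.
(T) alone gives T = 1.
Now (~T) is unsatisfied and unit — conflict.
Both values of P lead to a conflict.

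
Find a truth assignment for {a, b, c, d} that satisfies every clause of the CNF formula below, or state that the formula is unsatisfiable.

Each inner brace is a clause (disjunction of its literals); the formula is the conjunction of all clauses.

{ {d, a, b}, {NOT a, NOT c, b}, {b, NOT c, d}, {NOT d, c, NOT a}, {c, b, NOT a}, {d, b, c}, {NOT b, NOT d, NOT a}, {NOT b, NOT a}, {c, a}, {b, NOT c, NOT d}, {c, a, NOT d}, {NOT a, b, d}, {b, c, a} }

a: false; b: true; c: true; d: false

Branch on b: set b = true.
Unit clause (NOT a) forces a = false.
Unit clause (c) forces c = true.
Every clause is now satisfied; d is unconstrained.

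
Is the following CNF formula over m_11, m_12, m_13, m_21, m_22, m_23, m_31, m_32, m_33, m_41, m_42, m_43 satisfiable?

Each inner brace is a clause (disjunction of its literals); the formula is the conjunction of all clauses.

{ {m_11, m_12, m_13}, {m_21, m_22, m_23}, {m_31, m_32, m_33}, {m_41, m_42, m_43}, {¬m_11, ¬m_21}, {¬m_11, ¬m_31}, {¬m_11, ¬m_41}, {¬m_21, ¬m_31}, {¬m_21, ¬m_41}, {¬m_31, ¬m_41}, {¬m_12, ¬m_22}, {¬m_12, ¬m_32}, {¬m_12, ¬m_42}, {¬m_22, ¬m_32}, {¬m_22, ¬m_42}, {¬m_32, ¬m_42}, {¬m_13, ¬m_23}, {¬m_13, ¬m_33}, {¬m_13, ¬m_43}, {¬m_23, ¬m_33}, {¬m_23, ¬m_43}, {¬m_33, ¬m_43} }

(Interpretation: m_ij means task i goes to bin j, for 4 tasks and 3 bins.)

Try m_11 = False.
Try m_12 = True.
From the singleton clause (¬m_22), m_22 = False.
From the singleton clause (¬m_32), m_32 = False.
From the singleton clause (¬m_42), m_42 = False.
Try m_21 = True.
From the singleton clause (¬m_31), m_31 = False.
From the singleton clause (m_33), m_33 = True.
From the singleton clause (¬m_41), m_41 = False.
From the singleton clause (m_43), m_43 = True.
Now (¬m_43) is unsatisfied and unit — conflict.
That branch fails; take m_21 = False instead.
From the singleton clause (m_23), m_23 = True.
From the singleton clause (¬m_13), m_13 = False.
From the singleton clause (¬m_33), m_33 = False.
From the singleton clause (m_31), m_31 = True.
From the singleton clause (¬m_41), m_41 = False.
From the singleton clause (m_43), m_43 = True.
Now (¬m_43) is unsatisfied and unit — conflict.
Either choice for m_21 ends in contradiction.
That branch fails; take m_12 = False instead.
From the singleton clause (m_13), m_13 = True.
From the singleton clause (¬m_23), m_23 = False.
From the singleton clause (¬m_33), m_33 = False.
From the singleton clause (¬m_43), m_43 = False.
Try m_21 = True.
From the singleton clause (¬m_31), m_31 = False.
From the singleton clause (m_32), m_32 = True.
From the singleton clause (¬m_41), m_41 = False.
From the singleton clause (m_42), m_42 = True.
Now (¬m_42) is unsatisfied and unit — conflict.
That branch fails; take m_21 = False instead.
From the singleton clause (m_22), m_22 = True.
From the singleton clause (¬m_32), m_32 = False.
From the singleton clause (m_31), m_31 = True.
From the singleton clause (¬m_41), m_41 = False.
From the singleton clause (m_42), m_42 = True.
Now (¬m_42) is unsatisfied and unit — conflict.
Either choice for m_21 ends in contradiction.
Either choice for m_12 ends in contradiction.
That branch fails; take m_11 = True instead.
From the singleton clause (¬m_21), m_21 = False.
From the singleton clause (¬m_31), m_31 = False.
From the singleton clause (¬m_41), m_41 = False.
Try m_22 = True.
From the singleton clause (¬m_12), m_12 = False.
From the singleton clause (¬m_32), m_32 = False.
From the singleton clause (m_33), m_33 = True.
From the singleton clause (¬m_42), m_42 = False.
From the singleton clause (m_43), m_43 = True.
Now (¬m_43) is unsatisfied and unit — conflict.
That branch fails; take m_22 = False instead.
From the singleton clause (m_23), m_23 = True.
From the singleton clause (¬m_13), m_13 = False.
From the singleton clause (¬m_33), m_33 = False.
From the singleton clause (m_32), m_32 = True.
From the singleton clause (¬m_12), m_12 = False.
From the singleton clause (¬m_42), m_42 = False.
From the singleton clause (m_43), m_43 = True.
Now (¬m_43) is unsatisfied and unit — conflict.
Either choice for m_22 ends in contradiction.
Either choice for m_11 ends in contradiction.
No assignment satisfies every clause.

Unsatisfiable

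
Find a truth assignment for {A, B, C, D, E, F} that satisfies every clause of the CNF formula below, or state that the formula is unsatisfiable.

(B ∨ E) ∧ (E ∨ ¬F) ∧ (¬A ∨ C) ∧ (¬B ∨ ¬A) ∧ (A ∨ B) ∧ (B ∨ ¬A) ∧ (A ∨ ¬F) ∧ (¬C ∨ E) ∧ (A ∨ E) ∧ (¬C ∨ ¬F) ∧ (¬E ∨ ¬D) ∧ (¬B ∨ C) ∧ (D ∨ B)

Suppose B = True.
(¬A) alone gives A = False.
(¬F) alone gives F = False.
(E) alone gives E = True.
(¬D) alone gives D = False.
(C) alone gives C = True.
Every clause now holds.

A=False; B=True; C=True; D=False; E=True; F=False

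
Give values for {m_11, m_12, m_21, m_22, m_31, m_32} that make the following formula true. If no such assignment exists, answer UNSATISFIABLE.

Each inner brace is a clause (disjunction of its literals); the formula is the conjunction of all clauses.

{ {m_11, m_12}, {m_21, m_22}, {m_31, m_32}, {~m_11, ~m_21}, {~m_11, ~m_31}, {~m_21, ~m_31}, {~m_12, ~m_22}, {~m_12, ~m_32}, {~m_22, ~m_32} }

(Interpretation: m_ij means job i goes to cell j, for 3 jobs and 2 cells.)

Branch on m_11: set m_11 = 1.
From the singleton clause (~m_21), m_21 = 0.
From the singleton clause (m_22), m_22 = 1.
From the singleton clause (~m_31), m_31 = 0.
From the singleton clause (m_32), m_32 = 1.
Now (~m_32) is unsatisfied and unit — conflict.
That branch fails; take m_11 = 0 instead.
From the singleton clause (m_12), m_12 = 1.
From the singleton clause (~m_22), m_22 = 0.
From the singleton clause (m_21), m_21 = 1.
From the singleton clause (~m_31), m_31 = 0.
From the singleton clause (m_32), m_32 = 1.
Now (~m_32) is unsatisfied and unit — conflict.
Neither m_11 = 1 nor m_11 = 0 works.

UNSATISFIABLE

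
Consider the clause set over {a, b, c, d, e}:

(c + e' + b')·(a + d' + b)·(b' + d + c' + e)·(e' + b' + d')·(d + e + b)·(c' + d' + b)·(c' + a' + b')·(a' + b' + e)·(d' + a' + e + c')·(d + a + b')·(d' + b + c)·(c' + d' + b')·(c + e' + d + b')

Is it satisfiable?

Case c = 0:
Case e = 1:
(b') alone gives b = 0.
(d') alone gives d = 0.
No clause remains; a is free.
A satisfying assignment: a=0; b=0; c=0; d=0; e=1.

Yes, satisfiable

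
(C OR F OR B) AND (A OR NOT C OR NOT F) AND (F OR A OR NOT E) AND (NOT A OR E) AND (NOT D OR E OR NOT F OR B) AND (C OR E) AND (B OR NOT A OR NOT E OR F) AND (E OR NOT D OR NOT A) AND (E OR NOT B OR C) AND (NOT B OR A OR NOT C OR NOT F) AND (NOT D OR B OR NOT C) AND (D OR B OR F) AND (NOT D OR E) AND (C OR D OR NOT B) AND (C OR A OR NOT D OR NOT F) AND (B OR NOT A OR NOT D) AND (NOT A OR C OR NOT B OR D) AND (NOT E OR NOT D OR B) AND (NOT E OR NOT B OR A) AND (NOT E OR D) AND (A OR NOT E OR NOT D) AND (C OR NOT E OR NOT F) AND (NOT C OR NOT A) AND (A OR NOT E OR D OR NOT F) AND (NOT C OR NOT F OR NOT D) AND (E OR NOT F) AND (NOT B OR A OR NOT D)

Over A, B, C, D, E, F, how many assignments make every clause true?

There are 2^6 = 64 truth assignments over (A, B, C, D, E, F).
Split on C. With C = true, the clauses containing C are satisfied and NOT C drops from the rest; 1 of the 2^5 = 32 assignments to the other variables satisfy what remains.
With C = false, by the same count on the reduced clause set, 1 assignment works.
Total: 1 + 1 = 2.

2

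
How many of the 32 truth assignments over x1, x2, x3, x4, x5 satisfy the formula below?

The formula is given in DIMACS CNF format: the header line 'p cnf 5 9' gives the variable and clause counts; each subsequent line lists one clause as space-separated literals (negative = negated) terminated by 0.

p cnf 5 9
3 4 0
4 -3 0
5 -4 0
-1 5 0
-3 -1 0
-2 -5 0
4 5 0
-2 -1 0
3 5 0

There are 2^5 = 32 truth assignments over (x1, x2, x3, x4, x5).
Split on x5. With x5 = True, the clauses containing x5 are satisfied and ¬x5 drops from the rest; 3 of the 2^4 = 16 assignments to the other variables satisfy what remains.
With x5 = False, by the same count on the reduced clause set, 0 assignments work.
Total: 3 + 0 = 3.

3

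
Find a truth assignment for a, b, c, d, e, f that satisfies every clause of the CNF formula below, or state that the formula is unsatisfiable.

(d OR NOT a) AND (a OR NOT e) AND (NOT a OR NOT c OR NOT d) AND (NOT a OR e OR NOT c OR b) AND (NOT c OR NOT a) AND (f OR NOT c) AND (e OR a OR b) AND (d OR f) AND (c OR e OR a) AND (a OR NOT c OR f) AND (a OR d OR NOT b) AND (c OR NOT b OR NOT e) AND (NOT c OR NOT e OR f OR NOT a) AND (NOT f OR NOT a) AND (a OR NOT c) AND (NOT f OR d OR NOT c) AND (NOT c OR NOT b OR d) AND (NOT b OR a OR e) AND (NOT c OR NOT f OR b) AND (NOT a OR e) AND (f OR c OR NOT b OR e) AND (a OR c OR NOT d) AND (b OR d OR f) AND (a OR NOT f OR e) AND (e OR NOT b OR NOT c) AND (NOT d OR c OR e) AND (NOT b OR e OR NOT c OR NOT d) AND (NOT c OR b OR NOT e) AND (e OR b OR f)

a ↦ true, b ↦ false, c ↦ false, d ↦ true, e ↦ true, f ↦ false

Try d = true.
Try a = true.
(NOT c) alone gives c = false.
(NOT f) alone gives f = false.
(e) alone gives e = true.
(NOT b) alone gives b = false.
All clauses are satisfied.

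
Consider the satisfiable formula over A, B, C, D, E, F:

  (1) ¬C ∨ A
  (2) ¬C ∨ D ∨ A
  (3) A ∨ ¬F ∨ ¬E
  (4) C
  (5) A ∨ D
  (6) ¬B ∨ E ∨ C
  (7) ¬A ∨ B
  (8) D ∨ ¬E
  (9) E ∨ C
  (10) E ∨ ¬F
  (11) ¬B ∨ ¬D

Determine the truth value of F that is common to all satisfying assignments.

False

Suppose F = True.
Unit clause (C) forces C = True.
Unit clause (A) forces A = True.
Unit clause (B) forces B = True.
Unit clause (E) forces E = True.
Unit clause (D) forces D = True.
Now (¬D) is unsatisfied and unit — conflict.
So every satisfying assignment has F = False.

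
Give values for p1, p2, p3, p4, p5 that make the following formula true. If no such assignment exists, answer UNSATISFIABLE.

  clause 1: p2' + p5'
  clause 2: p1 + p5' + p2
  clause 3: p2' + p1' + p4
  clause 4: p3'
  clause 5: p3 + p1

(p3') alone gives p3 = 0.
(p1) alone gives p1 = 1.
Try p2 = 0.
Every clause is now satisfied; p4, p5 are unconstrained.

p1=1, p2=0, p3=0, p4=0, p5=0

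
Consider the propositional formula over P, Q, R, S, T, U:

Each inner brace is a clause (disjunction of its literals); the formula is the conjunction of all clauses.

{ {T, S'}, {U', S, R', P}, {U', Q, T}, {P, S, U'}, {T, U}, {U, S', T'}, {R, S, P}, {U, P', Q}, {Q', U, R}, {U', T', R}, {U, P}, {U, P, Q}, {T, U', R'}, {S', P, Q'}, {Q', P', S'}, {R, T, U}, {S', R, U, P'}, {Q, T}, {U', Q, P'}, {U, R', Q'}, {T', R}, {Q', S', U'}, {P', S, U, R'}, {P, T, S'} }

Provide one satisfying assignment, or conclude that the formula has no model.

P: 1, Q: 1, R: 0, S: 0, T: 0, U: 1

Case T = 0:
From the singleton clause (S'), S = 0.
From the singleton clause (U), U = 1.
From the singleton clause (Q), Q = 1.
From the singleton clause (P), P = 1.
From the singleton clause (R'), R = 0.
Every clause now holds.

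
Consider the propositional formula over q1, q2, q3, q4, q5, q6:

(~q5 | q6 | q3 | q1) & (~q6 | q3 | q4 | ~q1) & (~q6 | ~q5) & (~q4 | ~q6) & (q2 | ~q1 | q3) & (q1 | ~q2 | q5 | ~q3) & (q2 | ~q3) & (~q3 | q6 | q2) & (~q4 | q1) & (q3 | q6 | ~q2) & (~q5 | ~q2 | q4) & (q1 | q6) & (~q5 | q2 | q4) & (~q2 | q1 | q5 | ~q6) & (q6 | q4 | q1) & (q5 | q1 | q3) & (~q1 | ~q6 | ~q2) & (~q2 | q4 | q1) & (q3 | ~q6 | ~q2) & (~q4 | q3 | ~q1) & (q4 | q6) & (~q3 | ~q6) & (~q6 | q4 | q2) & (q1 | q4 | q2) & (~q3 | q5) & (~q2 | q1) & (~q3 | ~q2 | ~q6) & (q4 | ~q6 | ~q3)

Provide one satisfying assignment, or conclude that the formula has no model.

q1: 1; q2: 1; q3: 1; q4: 1; q5: 1; q6: 0

Try q6 = 0.
The clause (q1) is unit, so q1 = 1.
The clause (q4) is unit, so q4 = 1.
The clause (q3) is unit, so q3 = 1.
The clause (q2) is unit, so q2 = 1.
The clause (q5) is unit, so q5 = 1.
This assignment satisfies each clause.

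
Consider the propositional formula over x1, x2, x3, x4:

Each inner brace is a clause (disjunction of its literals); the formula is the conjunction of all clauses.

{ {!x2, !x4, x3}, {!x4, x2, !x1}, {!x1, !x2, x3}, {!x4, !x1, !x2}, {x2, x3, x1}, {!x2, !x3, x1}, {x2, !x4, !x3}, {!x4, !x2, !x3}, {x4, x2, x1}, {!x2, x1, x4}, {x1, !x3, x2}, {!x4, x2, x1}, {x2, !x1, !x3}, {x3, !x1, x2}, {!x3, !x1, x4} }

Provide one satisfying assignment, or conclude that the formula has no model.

Suppose x2 = false.
Suppose x4 = false.
(x1) alone gives x1 = true.
(!x3) alone gives x3 = false.
But (x3) is also a unit clause — contradiction.
That branch fails; take x4 = true instead.
(!x1) alone gives x1 = false.
But (x1) is also a unit clause — contradiction.
Both values of x4 lead to a conflict.
That branch fails; take x2 = true instead.
Suppose x4 = false.
(x1) alone gives x1 = true.
(x3) alone gives x3 = true.
But (!x3) is also a unit clause — contradiction.
That branch fails; take x4 = true instead.
(x3) alone gives x3 = true.
But (!x3) is also a unit clause — contradiction.
Both values of x4 lead to a conflict.
Both values of x2 lead to a conflict.

UNSATISFIABLE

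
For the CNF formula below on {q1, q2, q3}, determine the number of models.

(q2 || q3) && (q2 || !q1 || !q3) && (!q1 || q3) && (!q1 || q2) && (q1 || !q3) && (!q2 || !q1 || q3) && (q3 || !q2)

There are 2^3 = 8 truth assignments over (q1, q2, q3).
Check each against the 7 clauses (columns in the order q1, q2, q3):
  F F F  ✗ fails (q2 || q3)
  F F T  ✗ fails (q1 || !q3)
  F T F  ✗ fails (q3 || !q2)
  F T T  ✗ fails (q1 || !q3)
  T F F  ✗ fails (q2 || q3)
  T F T  ✗ fails (q2 || !q1 || !q3)
  T T F  ✗ fails (!q1 || q3)
  T T T  ✓ satisfies all
1 of the 8 rows is a model.

1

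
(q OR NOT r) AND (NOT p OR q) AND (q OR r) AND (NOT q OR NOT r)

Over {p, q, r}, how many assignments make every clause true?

2

There are 2^3 = 8 truth assignments over (p, q, r).
Check each against the 4 clauses (columns in the order p, q, r):
  F F F  ✗ fails (q OR r)
  F F T  ✗ fails (q OR NOT r)
  F T F  ✓ satisfies all
  F T T  ✗ fails (NOT q OR NOT r)
  T F F  ✗ fails (NOT p OR q)
  T F T  ✗ fails (q OR NOT r)
  T T F  ✓ satisfies all
  T T T  ✗ fails (NOT q OR NOT r)
2 of the 8 rows are models.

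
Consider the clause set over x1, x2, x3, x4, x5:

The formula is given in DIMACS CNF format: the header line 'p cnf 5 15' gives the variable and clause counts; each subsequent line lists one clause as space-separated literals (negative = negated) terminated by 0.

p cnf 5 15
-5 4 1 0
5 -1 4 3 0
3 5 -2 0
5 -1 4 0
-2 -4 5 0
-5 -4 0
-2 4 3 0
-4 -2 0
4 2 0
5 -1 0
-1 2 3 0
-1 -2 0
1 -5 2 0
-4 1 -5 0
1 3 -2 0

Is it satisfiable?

Satisfiable

Case x5 = False:
From the singleton clause (¬x1), x1 = False.
Case x3 = False:
From the singleton clause (¬x2), x2 = False.
From the singleton clause (x4), x4 = True.
All clauses are satisfied.
A satisfying assignment: x1 ↦ False,  x2 ↦ False,  x3 ↦ False,  x4 ↦ True,  x5 ↦ False.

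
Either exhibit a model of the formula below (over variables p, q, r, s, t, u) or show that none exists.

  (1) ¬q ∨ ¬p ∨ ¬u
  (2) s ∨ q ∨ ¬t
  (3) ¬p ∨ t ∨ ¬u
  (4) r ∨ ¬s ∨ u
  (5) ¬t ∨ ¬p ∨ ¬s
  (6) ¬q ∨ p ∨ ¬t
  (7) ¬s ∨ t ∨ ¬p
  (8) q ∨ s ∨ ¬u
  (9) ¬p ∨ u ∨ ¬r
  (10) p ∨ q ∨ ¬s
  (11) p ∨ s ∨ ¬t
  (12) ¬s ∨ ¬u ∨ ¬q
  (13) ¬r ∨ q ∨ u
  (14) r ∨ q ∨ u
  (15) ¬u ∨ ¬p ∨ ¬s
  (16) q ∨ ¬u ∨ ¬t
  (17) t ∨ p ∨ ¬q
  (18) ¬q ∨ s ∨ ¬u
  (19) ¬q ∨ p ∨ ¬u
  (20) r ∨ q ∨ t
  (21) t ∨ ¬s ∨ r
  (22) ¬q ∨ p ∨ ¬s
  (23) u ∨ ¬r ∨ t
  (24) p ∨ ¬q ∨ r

Suppose q = True.
Suppose p = True.
Unit clause (¬u) forces u = False.
Unit clause (¬r) forces r = False.
Unit clause (¬s) forces s = False.
Every clause is now satisfied; t is unconstrained.

p ↦ True, q ↦ True, r ↦ False, s ↦ False, t ↦ True, u ↦ False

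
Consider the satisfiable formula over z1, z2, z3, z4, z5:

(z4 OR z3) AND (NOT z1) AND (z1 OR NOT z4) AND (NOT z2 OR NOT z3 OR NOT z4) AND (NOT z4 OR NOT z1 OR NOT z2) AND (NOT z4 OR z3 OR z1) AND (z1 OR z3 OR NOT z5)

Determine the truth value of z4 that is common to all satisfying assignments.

False

Suppose z4 = true.
(NOT z1) alone gives z1 = false.
Now (z1) is unsatisfied and unit — conflict.
So every satisfying assignment has z4 = False.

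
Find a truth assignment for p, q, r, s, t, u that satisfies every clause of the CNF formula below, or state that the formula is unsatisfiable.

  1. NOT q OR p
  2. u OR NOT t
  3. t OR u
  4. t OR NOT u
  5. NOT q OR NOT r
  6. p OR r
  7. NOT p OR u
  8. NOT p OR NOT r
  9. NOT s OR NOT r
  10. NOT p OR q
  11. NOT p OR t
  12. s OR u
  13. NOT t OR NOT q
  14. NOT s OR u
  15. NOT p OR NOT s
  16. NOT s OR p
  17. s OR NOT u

UNSATISFIABLE

Suppose q = false.
(NOT p) alone gives p = false.
(r) alone gives r = true.
(NOT s) alone gives s = false.
(u) alone gives u = true.
Now (NOT u) is unsatisfied and unit — conflict.
That branch fails; take q = true instead.
(p) alone gives p = true.
(NOT r) alone gives r = false.
(u) alone gives u = true.
(t) alone gives t = true.
Now (NOT t) is unsatisfied and unit — conflict.
Neither q = true nor q = false works.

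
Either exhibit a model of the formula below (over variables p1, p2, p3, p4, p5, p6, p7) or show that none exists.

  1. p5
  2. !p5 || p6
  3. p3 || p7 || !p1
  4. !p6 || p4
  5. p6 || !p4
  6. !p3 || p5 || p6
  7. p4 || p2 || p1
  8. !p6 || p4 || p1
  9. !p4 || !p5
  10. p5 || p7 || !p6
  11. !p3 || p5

UNSATISFIABLE

The clause (p5) is unit, so p5 = true.
The clause (p6) is unit, so p6 = true.
The clause (p4) is unit, so p4 = true.
But (!p4) is also a unit clause — contradiction.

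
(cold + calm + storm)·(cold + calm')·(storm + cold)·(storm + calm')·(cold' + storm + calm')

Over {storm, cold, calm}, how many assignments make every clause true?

There are 2^3 = 8 truth assignments over (storm, cold, calm).
Check each against the 5 clauses (columns in the order storm, cold, calm):
  F F F  ✗ fails (cold + calm + storm)
  F F T  ✗ fails (cold + calm')
  F T F  ✓ satisfies all
  F T T  ✗ fails (storm + calm')
  T F F  ✓ satisfies all
  T F T  ✗ fails (cold + calm')
  T T F  ✓ satisfies all
  T T T  ✓ satisfies all
4 of the 8 rows are models.

4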